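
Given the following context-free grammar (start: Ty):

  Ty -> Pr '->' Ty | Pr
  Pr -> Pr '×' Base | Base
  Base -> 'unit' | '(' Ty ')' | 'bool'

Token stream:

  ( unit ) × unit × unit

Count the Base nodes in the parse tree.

4

[Ty [Pr [Pr [Pr [Base ( [Ty [Pr [Base unit]]] )]] × [Base unit]] × [Base unit]]]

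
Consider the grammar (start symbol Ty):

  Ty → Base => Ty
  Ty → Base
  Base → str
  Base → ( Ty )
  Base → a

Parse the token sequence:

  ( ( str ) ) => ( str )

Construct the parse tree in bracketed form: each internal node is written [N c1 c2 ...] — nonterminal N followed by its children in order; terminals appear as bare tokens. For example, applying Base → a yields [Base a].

[Ty [Base ( [Ty [Base ( [Ty [Base str]] )]] )] => [Ty [Base ( [Ty [Base str]] )]]]

Ty
Base => Ty
( Ty ) => Ty
( Base ) => Ty
( ( Ty ) ) => Ty
( ( Base ) ) => Ty
( ( str ) ) => Ty
( ( str ) ) => Base
( ( str ) ) => ( Ty )
( ( str ) ) => ( Base )
( ( str ) ) => ( str )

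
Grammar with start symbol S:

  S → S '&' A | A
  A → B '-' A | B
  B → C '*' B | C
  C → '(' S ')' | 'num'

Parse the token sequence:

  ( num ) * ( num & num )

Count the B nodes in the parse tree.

5

[S [A [B [C ( [S [A [B [C num]]]] )] * [B [C ( [S [S [A [B [C num]]]] & [A [B [C num]]]] )]]]]]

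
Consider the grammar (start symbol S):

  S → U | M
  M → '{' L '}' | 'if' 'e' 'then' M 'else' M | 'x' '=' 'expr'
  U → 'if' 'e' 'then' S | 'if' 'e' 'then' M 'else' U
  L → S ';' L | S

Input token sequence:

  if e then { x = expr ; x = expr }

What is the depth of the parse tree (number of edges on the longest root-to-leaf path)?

[S [U if e then [S [M { [L [S [M x = expr]] ; [L [S [M x = expr]]]] }]]]]

8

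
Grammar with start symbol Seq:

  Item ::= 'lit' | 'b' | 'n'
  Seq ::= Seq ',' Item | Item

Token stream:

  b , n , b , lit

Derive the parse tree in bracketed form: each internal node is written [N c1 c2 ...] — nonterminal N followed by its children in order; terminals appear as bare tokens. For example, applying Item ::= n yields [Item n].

Seq
Seq , Item
Seq , Item , Item
Seq , Item , Item , Item
Item , Item , Item , Item
b , Item , Item , Item
b , n , Item , Item
b , n , b , Item
b , n , b , lit

[Seq [Seq [Seq [Seq [Item b]] , [Item n]] , [Item b]] , [Item lit]]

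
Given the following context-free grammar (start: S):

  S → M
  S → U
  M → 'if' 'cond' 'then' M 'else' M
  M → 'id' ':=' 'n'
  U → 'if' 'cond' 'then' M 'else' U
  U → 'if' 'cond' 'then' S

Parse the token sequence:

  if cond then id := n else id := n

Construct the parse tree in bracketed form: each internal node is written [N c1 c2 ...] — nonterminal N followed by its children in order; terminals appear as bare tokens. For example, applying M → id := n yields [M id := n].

S
M
if cond then M else M
if cond then id := n else M
if cond then id := n else id := n

[S [M if cond then [M id := n] else [M id := n]]]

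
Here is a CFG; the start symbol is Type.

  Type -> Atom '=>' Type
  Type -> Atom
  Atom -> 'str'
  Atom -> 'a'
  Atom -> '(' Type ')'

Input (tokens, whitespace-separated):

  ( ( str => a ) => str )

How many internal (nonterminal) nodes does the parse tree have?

10

[Type [Atom ( [Type [Atom ( [Type [Atom str] => [Type [Atom a]]] )] => [Type [Atom str]]] )]]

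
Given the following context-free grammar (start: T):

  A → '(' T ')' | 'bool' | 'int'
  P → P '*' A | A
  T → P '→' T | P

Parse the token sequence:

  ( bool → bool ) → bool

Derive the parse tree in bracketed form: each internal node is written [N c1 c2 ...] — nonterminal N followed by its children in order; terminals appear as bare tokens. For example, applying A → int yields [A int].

[T [P [A ( [T [P [A bool]] → [T [P [A bool]]]] )]] → [T [P [A bool]]]]

T
P → T
A → T
( T ) → T
( P → T ) → T
( A → T ) → T
( bool → T ) → T
( bool → P ) → T
( bool → A ) → T
( bool → bool ) → T
( bool → bool ) → P
( bool → bool ) → A
( bool → bool ) → bool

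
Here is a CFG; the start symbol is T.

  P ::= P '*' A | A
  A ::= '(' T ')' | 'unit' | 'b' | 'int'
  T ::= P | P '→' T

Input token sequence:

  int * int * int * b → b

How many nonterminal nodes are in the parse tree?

[T [P [P [P [P [A int]] * [A int]] * [A int]] * [A b]] → [T [P [A b]]]]

12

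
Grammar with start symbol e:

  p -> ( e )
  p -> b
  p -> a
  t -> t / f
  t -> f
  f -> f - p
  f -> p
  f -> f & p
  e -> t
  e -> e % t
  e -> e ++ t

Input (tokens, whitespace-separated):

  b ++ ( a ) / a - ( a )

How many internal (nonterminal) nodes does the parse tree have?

[e [e [t [f [p b]]]] ++ [t [t [f [p ( [e [t [f [p a]]]] )]]] / [f [f [p a]] - [p ( [e [t [f [p a]]]] )]]]]

21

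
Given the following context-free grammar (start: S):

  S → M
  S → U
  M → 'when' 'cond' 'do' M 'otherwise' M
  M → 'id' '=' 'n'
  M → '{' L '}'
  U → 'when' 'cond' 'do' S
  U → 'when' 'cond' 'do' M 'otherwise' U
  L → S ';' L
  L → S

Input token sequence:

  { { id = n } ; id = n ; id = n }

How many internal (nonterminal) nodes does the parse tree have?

[S [M { [L [S [M { [L [S [M id = n]]] }]] ; [L [S [M id = n]] ; [L [S [M id = n]]]]] }]]

14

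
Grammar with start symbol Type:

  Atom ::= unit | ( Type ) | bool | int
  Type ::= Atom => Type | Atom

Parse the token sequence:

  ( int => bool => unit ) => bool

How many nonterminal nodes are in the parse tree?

[Type [Atom ( [Type [Atom int] => [Type [Atom bool] => [Type [Atom unit]]]] )] => [Type [Atom bool]]]

10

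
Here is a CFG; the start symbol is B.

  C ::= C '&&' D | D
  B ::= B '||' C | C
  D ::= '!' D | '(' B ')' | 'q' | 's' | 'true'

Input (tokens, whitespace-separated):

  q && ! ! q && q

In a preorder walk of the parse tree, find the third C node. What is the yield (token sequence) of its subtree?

[B [C [C [C [D q]] && [D ! [D ! [D q]]]] && [D q]]]

q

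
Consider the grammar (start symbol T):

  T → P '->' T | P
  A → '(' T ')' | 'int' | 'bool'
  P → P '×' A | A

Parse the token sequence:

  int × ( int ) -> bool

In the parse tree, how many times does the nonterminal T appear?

[T [P [P [A int]] × [A ( [T [P [A int]]] )]] -> [T [P [A bool]]]]

3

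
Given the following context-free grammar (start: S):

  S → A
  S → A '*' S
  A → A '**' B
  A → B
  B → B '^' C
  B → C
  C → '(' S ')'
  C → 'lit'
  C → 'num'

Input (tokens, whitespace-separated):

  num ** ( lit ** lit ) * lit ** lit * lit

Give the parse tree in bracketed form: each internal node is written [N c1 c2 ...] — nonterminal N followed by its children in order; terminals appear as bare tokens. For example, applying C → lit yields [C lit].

[S [A [A [B [C num]]] ** [B [C ( [S [A [A [B [C lit]]] ** [B [C lit]]]] )]]] * [S [A [A [B [C lit]]] ** [B [C lit]]] * [S [A [B [C lit]]]]]]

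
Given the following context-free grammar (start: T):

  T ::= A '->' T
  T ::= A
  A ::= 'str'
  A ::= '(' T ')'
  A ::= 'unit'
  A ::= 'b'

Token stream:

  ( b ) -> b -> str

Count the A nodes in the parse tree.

[T [A ( [T [A b]] )] -> [T [A b] -> [T [A str]]]]

4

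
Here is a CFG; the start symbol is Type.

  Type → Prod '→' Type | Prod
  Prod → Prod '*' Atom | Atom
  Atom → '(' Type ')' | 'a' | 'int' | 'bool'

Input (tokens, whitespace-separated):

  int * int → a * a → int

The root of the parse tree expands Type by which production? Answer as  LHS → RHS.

Type → Prod '→' Type

[Type [Prod [Prod [Atom int]] * [Atom int]] → [Type [Prod [Prod [Atom a]] * [Atom a]] → [Type [Prod [Atom int]]]]]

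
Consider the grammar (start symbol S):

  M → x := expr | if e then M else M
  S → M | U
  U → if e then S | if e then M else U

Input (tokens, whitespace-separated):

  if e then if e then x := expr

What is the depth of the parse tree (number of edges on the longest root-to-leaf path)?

6

[S [U if e then [S [U if e then [S [M x := expr]]]]]]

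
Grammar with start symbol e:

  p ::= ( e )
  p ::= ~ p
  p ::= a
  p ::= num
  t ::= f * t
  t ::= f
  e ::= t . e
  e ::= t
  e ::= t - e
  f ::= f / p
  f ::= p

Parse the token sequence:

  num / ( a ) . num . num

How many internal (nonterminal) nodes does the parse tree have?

18

[e [t [f [f [p num]] / [p ( [e [t [f [p a]]]] )]]] . [e [t [f [p num]]] . [e [t [f [p num]]]]]]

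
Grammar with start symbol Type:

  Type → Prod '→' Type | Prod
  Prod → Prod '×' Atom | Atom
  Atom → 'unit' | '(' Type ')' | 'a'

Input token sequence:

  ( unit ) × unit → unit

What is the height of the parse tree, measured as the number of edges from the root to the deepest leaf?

[Type [Prod [Prod [Atom ( [Type [Prod [Atom unit]]] )]] × [Atom unit]] → [Type [Prod [Atom unit]]]]

7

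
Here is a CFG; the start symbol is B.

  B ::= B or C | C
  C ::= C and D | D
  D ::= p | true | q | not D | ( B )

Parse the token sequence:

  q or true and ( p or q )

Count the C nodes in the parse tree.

5

[B [B [C [D q]]] or [C [C [D true]] and [D ( [B [B [C [D p]]] or [C [D q]]] )]]]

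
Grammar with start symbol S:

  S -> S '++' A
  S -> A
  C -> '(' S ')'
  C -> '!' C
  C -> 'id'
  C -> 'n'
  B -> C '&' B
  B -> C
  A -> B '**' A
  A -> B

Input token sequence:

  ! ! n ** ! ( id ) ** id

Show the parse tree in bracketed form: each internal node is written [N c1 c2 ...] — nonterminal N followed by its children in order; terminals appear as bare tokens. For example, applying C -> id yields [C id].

S
A
B ** A
C ** A
! C ** A
! ! C ** A
! ! n ** A
! ! n ** B ** A
! ! n ** C ** A
! ! n ** ! C ** A
! ! n ** ! ( S ) ** A
! ! n ** ! ( A ) ** A
! ! n ** ! ( B ) ** A
! ! n ** ! ( C ) ** A
! ! n ** ! ( id ) ** A
! ! n ** ! ( id ) ** B
! ! n ** ! ( id ) ** C
! ! n ** ! ( id ) ** id

[S [A [B [C ! [C ! [C n]]]] ** [A [B [C ! [C ( [S [A [B [C id]]]] )]]] ** [A [B [C id]]]]]]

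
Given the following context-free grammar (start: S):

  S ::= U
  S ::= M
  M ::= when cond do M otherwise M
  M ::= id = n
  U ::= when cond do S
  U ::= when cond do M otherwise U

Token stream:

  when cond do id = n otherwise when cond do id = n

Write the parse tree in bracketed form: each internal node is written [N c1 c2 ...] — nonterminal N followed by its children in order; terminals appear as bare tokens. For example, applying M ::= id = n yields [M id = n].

[S [U when cond do [M id = n] otherwise [U when cond do [S [M id = n]]]]]

S
U
when cond do M otherwise U
when cond do id = n otherwise U
when cond do id = n otherwise when cond do S
when cond do id = n otherwise when cond do M
when cond do id = n otherwise when cond do id = n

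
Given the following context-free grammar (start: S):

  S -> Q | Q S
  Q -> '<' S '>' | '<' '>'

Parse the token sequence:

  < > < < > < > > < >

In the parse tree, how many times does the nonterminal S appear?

[S [Q < >] [S [Q < [S [Q < >] [S [Q < >]]] >] [S [Q < >]]]]

5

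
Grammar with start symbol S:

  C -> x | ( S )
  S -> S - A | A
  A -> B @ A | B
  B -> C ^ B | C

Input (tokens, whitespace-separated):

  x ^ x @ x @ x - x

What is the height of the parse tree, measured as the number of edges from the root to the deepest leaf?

[S [S [A [B [C x] ^ [B [C x]]] @ [A [B [C x]] @ [A [B [C x]]]]]] - [A [B [C x]]]]

7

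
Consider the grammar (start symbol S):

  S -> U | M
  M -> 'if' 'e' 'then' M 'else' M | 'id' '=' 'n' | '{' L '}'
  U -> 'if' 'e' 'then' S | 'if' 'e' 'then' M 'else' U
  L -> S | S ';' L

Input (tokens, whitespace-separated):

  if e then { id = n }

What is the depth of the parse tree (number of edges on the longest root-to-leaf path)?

[S [U if e then [S [M { [L [S [M id = n]]] }]]]]

7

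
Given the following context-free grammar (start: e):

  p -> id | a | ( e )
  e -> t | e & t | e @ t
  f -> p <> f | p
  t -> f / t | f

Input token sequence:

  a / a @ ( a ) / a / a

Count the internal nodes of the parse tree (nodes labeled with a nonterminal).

[e [e [t [f [p a]] / [t [f [p a]]]]] @ [t [f [p ( [e [t [f [p a]]]] )]] / [t [f [p a]] / [t [f [p a]]]]]]

21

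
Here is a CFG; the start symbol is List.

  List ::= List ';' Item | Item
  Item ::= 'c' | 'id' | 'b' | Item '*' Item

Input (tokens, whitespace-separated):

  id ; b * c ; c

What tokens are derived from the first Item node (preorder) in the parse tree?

[List [List [List [Item id]] ; [Item [Item b] * [Item c]]] ; [Item c]]

id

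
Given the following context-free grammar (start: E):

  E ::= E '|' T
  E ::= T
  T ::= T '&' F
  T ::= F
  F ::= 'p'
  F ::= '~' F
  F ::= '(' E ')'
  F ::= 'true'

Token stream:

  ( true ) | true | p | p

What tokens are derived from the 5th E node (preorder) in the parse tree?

true

[E [E [E [E [T [F ( [E [T [F true]]] )]]] | [T [F true]]] | [T [F p]]] | [T [F p]]]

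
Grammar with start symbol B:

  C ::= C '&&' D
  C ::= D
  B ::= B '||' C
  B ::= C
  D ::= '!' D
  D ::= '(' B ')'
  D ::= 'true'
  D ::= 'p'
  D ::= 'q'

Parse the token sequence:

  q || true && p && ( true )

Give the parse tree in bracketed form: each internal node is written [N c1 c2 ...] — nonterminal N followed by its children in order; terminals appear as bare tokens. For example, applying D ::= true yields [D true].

[B [B [C [D q]]] || [C [C [C [D true]] && [D p]] && [D ( [B [C [D true]]] )]]]

B
B || C
C || C
D || C
q || C
q || C && D
q || C && D && D
q || D && D && D
q || true && D && D
q || true && p && D
q || true && p && ( B )
q || true && p && ( C )
q || true && p && ( D )
q || true && p && ( true )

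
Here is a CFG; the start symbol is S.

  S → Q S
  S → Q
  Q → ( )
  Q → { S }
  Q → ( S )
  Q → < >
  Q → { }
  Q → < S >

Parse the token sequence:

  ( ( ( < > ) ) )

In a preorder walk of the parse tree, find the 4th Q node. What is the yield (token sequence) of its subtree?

[S [Q ( [S [Q ( [S [Q ( [S [Q < >]] )]] )]] )]]

< >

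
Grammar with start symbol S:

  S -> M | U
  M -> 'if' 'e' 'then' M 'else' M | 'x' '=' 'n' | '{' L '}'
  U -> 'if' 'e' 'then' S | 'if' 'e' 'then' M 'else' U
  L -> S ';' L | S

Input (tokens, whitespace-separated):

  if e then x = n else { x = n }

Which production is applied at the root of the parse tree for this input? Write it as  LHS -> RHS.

[S [M if e then [M x = n] else [M { [L [S [M x = n]]] }]]]

S -> M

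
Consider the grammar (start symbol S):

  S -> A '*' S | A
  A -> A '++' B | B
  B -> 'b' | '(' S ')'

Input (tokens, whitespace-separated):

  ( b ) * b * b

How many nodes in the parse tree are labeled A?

[S [A [B ( [S [A [B b]]] )]] * [S [A [B b]] * [S [A [B b]]]]]

4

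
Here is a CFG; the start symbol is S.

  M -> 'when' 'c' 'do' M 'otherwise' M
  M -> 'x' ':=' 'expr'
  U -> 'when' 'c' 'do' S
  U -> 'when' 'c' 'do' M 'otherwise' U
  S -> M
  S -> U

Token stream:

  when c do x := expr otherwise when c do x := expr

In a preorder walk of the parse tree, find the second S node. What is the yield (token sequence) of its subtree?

[S [U when c do [M x := expr] otherwise [U when c do [S [M x := expr]]]]]

x := expr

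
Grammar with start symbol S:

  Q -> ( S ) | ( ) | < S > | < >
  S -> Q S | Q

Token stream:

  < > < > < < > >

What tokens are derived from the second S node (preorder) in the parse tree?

< > < < > >

[S [Q < >] [S [Q < >] [S [Q < [S [Q < >]] >]]]]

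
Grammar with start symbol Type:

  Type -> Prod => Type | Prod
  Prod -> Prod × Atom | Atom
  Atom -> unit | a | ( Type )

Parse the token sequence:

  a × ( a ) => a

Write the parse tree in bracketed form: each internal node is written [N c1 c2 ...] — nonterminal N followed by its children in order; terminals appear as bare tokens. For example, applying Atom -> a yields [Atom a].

[Type [Prod [Prod [Atom a]] × [Atom ( [Type [Prod [Atom a]]] )]] => [Type [Prod [Atom a]]]]

Type
Prod => Type
Prod × Atom => Type
Atom × Atom => Type
a × Atom => Type
a × ( Type ) => Type
a × ( Prod ) => Type
a × ( Atom ) => Type
a × ( a ) => Type
a × ( a ) => Prod
a × ( a ) => Atom
a × ( a ) => a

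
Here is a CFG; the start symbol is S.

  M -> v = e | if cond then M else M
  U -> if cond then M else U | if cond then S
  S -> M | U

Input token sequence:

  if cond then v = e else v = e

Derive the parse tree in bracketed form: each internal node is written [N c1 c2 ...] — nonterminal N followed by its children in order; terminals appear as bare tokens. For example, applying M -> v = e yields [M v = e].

[S [M if cond then [M v = e] else [M v = e]]]

S
M
if cond then M else M
if cond then v = e else M
if cond then v = e else v = e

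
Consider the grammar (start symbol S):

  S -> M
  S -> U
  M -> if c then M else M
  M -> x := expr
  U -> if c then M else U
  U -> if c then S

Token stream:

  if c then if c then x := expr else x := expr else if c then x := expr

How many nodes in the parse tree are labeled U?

2

[S [U if c then [M if c then [M x := expr] else [M x := expr]] else [U if c then [S [M x := expr]]]]]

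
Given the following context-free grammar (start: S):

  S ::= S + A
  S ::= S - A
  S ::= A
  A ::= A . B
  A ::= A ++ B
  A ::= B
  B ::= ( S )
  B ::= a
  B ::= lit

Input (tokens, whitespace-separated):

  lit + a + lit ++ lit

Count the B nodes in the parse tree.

[S [S [S [A [B lit]]] + [A [B a]]] + [A [A [B lit]] ++ [B lit]]]

4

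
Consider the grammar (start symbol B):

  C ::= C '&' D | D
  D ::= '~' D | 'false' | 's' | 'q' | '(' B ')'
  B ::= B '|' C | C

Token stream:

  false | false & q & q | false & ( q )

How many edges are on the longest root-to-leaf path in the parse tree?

6

[B [B [B [C [D false]]] | [C [C [C [D false]] & [D q]] & [D q]]] | [C [C [D false]] & [D ( [B [C [D q]]] )]]]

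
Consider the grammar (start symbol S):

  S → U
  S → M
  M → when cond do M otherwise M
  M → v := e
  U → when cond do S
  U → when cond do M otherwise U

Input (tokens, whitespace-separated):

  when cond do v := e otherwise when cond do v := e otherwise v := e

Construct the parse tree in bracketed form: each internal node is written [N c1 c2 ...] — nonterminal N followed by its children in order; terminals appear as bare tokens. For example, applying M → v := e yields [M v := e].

S
M
when cond do M otherwise M
when cond do v := e otherwise M
when cond do v := e otherwise when cond do M otherwise M
when cond do v := e otherwise when cond do v := e otherwise M
when cond do v := e otherwise when cond do v := e otherwise v := e

[S [M when cond do [M v := e] otherwise [M when cond do [M v := e] otherwise [M v := e]]]]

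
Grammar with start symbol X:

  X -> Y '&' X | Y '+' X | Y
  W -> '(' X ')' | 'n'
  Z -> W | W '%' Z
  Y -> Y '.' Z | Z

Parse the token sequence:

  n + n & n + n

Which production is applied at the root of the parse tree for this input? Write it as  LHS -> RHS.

[X [Y [Z [W n]]] + [X [Y [Z [W n]]] & [X [Y [Z [W n]]] + [X [Y [Z [W n]]]]]]]

X -> Y '+' X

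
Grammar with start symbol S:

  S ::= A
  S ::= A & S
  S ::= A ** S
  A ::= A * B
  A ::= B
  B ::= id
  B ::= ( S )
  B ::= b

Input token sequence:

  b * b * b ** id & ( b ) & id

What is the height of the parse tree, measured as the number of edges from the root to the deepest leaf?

8

[S [A [A [A [B b]] * [B b]] * [B b]] ** [S [A [B id]] & [S [A [B ( [S [A [B b]]] )]] & [S [A [B id]]]]]]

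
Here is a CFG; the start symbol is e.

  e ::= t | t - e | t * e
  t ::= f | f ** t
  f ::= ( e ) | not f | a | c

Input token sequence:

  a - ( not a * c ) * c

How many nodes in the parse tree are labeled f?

[e [t [f a]] - [e [t [f ( [e [t [f not [f a]]] * [e [t [f c]]]] )]] * [e [t [f c]]]]]

6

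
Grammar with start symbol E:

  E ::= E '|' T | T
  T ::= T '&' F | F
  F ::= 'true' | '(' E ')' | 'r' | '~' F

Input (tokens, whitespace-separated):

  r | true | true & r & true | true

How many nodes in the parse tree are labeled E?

[E [E [E [E [T [F r]]] | [T [F true]]] | [T [T [T [F true]] & [F r]] & [F true]]] | [T [F true]]]

4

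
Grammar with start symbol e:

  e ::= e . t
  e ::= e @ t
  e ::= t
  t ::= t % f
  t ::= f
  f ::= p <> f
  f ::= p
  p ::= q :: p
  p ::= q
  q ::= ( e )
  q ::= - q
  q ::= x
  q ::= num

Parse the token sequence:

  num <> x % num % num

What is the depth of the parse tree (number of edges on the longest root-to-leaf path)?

8

[e [t [t [t [f [p [q num]] <> [f [p [q x]]]]] % [f [p [q num]]]] % [f [p [q num]]]]]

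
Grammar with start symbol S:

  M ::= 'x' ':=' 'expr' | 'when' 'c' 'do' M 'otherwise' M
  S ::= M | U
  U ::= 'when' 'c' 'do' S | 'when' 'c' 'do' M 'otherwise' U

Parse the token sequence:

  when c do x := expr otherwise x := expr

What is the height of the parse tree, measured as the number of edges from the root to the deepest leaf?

3

[S [M when c do [M x := expr] otherwise [M x := expr]]]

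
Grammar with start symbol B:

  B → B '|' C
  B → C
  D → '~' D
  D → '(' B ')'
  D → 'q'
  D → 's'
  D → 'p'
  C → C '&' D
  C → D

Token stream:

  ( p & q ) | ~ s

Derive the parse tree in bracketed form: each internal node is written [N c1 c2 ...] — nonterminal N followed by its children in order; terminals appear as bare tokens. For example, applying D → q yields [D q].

B
B | C
C | C
D | C
( B ) | C
( C ) | C
( C & D ) | C
( D & D ) | C
( p & D ) | C
( p & q ) | C
( p & q ) | D
( p & q ) | ~ D
( p & q ) | ~ s

[B [B [C [D ( [B [C [C [D p]] & [D q]]] )]]] | [C [D ~ [D s]]]]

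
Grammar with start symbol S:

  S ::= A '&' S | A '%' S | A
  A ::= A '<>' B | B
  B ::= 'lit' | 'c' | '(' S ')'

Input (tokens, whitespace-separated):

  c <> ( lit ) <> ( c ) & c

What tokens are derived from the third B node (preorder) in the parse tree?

lit

[S [A [A [A [B c]] <> [B ( [S [A [B lit]]] )]] <> [B ( [S [A [B c]]] )]] & [S [A [B c]]]]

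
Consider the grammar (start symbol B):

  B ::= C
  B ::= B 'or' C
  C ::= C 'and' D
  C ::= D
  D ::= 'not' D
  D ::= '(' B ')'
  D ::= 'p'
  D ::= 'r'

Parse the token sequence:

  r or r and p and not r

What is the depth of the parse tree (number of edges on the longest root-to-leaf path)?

[B [B [C [D r]]] or [C [C [C [D r]] and [D p]] and [D not [D r]]]]

5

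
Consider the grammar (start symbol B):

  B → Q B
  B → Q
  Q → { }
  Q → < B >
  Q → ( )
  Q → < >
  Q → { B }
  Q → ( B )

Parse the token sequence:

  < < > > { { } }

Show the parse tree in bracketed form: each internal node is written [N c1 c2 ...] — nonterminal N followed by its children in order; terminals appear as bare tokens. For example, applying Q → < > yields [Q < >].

[B [Q < [B [Q < >]] >] [B [Q { [B [Q { }]] }]]]

B
Q B
< B > B
< Q > B
< < > > B
< < > > Q
< < > > { B }
< < > > { Q }
< < > > { { } }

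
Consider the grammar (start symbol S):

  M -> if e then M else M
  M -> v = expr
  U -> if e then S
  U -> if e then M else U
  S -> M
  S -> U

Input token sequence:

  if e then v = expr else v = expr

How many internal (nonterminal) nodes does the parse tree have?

[S [M if e then [M v = expr] else [M v = expr]]]

4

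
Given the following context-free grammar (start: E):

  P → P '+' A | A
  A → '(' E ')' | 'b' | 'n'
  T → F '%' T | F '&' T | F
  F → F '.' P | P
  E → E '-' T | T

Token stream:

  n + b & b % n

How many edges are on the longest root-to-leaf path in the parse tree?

[E [T [F [P [P [A n]] + [A b]]] & [T [F [P [A b]]] % [T [F [P [A n]]]]]]]

7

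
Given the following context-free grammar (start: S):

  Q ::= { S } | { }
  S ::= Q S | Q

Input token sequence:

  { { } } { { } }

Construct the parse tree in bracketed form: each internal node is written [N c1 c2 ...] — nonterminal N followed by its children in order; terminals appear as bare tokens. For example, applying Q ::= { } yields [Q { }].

S
Q S
{ S } S
{ Q } S
{ { } } S
{ { } } Q
{ { } } { S }
{ { } } { Q }
{ { } } { { } }

[S [Q { [S [Q { }]] }] [S [Q { [S [Q { }]] }]]]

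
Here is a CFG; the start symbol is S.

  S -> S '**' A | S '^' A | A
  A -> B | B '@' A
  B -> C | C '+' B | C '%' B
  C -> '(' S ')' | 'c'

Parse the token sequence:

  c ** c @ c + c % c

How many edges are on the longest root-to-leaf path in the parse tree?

[S [S [A [B [C c]]]] ** [A [B [C c]] @ [A [B [C c] + [B [C c] % [B [C c]]]]]]]

7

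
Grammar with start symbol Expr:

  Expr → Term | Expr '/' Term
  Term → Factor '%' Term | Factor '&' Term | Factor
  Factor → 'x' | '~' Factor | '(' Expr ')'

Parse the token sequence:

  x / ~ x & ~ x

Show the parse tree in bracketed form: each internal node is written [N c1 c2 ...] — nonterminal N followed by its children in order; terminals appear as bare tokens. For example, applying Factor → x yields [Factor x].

[Expr [Expr [Term [Factor x]]] / [Term [Factor ~ [Factor x]] & [Term [Factor ~ [Factor x]]]]]

Expr
Expr / Term
Term / Term
Factor / Term
x / Term
x / Factor & Term
x / ~ Factor & Term
x / ~ x & Term
x / ~ x & Factor
x / ~ x & ~ Factor
x / ~ x & ~ x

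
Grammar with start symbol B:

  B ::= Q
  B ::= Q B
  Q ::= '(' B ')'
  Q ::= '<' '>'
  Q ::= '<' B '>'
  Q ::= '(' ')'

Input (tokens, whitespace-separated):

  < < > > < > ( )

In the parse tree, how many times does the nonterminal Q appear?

[B [Q < [B [Q < >]] >] [B [Q < >] [B [Q ( )]]]]

4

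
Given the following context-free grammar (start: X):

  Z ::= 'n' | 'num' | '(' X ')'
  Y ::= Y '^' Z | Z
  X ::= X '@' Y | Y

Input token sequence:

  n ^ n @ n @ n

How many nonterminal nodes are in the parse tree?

[X [X [X [Y [Y [Z n]] ^ [Z n]]] @ [Y [Z n]]] @ [Y [Z n]]]

11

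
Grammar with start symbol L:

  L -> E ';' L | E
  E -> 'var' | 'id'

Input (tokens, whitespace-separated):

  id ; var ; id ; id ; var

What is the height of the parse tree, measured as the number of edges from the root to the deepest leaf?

6

[L [E id] ; [L [E var] ; [L [E id] ; [L [E id] ; [L [E var]]]]]]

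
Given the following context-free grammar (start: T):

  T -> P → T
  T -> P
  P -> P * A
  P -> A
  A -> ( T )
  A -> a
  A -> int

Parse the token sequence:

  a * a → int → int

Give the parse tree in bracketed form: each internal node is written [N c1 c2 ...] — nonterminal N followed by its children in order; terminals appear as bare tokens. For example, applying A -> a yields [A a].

[T [P [P [A a]] * [A a]] → [T [P [A int]] → [T [P [A int]]]]]

T
P → T
P * A → T
A * A → T
a * A → T
a * a → T
a * a → P → T
a * a → A → T
a * a → int → T
a * a → int → P
a * a → int → A
a * a → int → int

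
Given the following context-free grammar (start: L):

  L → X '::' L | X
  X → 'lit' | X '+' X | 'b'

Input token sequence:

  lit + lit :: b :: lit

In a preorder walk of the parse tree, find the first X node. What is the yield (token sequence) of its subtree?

[L [X [X lit] + [X lit]] :: [L [X b] :: [L [X lit]]]]

lit + lit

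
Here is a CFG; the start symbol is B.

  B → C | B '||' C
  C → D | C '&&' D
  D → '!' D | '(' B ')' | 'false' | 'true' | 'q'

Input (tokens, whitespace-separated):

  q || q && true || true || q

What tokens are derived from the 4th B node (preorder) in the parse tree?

[B [B [B [B [C [D q]]] || [C [C [D q]] && [D true]]] || [C [D true]]] || [C [D q]]]

q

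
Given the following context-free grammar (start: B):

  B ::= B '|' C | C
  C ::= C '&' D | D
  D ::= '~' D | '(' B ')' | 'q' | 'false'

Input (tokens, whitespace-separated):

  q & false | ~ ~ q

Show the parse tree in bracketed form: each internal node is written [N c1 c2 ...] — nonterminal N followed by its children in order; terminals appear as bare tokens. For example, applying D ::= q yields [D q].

[B [B [C [C [D q]] & [D false]]] | [C [D ~ [D ~ [D q]]]]]

B
B | C
C | C
C & D | C
D & D | C
q & D | C
q & false | C
q & false | D
q & false | ~ D
q & false | ~ ~ D
q & false | ~ ~ q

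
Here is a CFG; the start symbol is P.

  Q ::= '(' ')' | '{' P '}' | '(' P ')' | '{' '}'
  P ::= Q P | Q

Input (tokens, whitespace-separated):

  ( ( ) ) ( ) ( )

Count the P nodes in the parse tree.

4

[P [Q ( [P [Q ( )]] )] [P [Q ( )] [P [Q ( )]]]]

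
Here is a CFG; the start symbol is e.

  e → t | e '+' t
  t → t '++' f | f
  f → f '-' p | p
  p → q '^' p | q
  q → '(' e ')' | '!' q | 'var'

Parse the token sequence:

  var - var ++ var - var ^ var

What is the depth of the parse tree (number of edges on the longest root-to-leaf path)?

7

[e [t [t [f [f [p [q var]]] - [p [q var]]]] ++ [f [f [p [q var]]] - [p [q var] ^ [p [q var]]]]]]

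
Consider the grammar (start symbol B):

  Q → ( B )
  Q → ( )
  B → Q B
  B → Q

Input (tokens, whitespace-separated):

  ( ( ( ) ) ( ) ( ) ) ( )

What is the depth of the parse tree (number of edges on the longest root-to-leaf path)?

[B [Q ( [B [Q ( [B [Q ( )]] )] [B [Q ( )] [B [Q ( )]]]] )] [B [Q ( )]]]

6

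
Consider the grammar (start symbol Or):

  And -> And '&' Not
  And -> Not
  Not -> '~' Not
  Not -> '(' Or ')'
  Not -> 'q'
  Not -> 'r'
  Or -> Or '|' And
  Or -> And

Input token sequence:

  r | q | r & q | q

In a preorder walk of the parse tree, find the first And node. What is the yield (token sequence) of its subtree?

[Or [Or [Or [Or [And [Not r]]] | [And [Not q]]] | [And [And [Not r]] & [Not q]]] | [And [Not q]]]

r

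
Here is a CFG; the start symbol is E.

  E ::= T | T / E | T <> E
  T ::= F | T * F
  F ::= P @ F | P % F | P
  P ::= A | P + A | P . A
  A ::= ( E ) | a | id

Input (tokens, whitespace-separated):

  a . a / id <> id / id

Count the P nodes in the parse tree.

[E [T [F [P [P [A a]] . [A a]]]] / [E [T [F [P [A id]]]] <> [E [T [F [P [A id]]]] / [E [T [F [P [A id]]]]]]]]

5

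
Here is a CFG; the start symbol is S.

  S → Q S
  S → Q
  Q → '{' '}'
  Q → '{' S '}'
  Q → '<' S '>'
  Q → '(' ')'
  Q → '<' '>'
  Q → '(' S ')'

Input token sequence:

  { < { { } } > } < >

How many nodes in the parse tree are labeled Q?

[S [Q { [S [Q < [S [Q { [S [Q { }]] }]] >]] }] [S [Q < >]]]

5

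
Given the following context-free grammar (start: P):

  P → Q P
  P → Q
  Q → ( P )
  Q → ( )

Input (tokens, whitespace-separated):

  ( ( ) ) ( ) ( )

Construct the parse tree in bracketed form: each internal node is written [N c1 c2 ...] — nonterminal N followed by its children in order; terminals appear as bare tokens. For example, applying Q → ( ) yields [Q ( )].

P
Q P
( P ) P
( Q ) P
( ( ) ) P
( ( ) ) Q P
( ( ) ) ( ) P
( ( ) ) ( ) Q
( ( ) ) ( ) ( )

[P [Q ( [P [Q ( )]] )] [P [Q ( )] [P [Q ( )]]]]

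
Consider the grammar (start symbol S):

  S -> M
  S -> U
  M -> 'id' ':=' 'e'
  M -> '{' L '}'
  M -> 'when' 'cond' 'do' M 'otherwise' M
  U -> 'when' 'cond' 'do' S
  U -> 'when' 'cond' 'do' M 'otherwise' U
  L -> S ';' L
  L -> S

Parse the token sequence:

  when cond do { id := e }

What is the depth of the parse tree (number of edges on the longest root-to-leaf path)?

[S [U when cond do [S [M { [L [S [M id := e]]] }]]]]

7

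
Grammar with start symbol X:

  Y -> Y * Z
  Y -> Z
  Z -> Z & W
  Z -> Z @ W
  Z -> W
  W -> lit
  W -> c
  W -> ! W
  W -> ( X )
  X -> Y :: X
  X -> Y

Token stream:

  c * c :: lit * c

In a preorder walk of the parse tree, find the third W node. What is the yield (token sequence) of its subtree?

[X [Y [Y [Z [W c]]] * [Z [W c]]] :: [X [Y [Y [Z [W lit]]] * [Z [W c]]]]]

lit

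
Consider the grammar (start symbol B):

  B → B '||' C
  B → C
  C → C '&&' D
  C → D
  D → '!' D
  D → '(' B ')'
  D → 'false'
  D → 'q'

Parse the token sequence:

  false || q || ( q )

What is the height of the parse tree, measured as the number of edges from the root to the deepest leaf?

[B [B [B [C [D false]]] || [C [D q]]] || [C [D ( [B [C [D q]]] )]]]

6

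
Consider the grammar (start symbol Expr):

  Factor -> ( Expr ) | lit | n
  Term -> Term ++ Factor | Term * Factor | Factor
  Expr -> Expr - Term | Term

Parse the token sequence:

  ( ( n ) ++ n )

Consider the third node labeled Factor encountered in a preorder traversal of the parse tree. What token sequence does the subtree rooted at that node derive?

[Expr [Term [Factor ( [Expr [Term [Term [Factor ( [Expr [Term [Factor n]]] )]] ++ [Factor n]]] )]]]

n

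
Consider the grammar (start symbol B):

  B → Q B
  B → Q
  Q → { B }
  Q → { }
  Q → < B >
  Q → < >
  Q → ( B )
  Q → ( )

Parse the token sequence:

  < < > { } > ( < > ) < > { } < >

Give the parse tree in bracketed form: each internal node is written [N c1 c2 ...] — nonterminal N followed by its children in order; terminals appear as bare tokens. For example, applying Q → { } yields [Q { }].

[B [Q < [B [Q < >] [B [Q { }]]] >] [B [Q ( [B [Q < >]] )] [B [Q < >] [B [Q { }] [B [Q < >]]]]]]

B
Q B
< B > B
< Q B > B
< < > B > B
< < > Q > B
< < > { } > B
< < > { } > Q B
< < > { } > ( B ) B
< < > { } > ( Q ) B
< < > { } > ( < > ) B
< < > { } > ( < > ) Q B
< < > { } > ( < > ) < > B
< < > { } > ( < > ) < > Q B
< < > { } > ( < > ) < > { } B
< < > { } > ( < > ) < > { } Q
< < > { } > ( < > ) < > { } < >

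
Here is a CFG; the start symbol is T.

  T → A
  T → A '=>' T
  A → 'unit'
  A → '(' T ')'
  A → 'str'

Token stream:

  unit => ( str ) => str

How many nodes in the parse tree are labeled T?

4

[T [A unit] => [T [A ( [T [A str]] )] => [T [A str]]]]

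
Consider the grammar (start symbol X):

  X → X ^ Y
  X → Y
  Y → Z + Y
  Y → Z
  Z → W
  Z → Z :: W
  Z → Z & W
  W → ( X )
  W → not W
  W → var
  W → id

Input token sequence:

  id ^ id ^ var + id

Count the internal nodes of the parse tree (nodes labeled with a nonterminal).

[X [X [X [Y [Z [W id]]]] ^ [Y [Z [W id]]]] ^ [Y [Z [W var]] + [Y [Z [W id]]]]]

15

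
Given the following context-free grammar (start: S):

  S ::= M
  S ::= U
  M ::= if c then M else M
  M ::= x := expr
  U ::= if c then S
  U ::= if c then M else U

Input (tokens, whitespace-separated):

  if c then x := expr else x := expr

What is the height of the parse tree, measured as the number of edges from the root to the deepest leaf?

3

[S [M if c then [M x := expr] else [M x := expr]]]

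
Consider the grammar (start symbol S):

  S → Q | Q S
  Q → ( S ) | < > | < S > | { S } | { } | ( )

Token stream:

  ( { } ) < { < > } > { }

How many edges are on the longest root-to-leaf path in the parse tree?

7

[S [Q ( [S [Q { }]] )] [S [Q < [S [Q { [S [Q < >]] }]] >] [S [Q { }]]]]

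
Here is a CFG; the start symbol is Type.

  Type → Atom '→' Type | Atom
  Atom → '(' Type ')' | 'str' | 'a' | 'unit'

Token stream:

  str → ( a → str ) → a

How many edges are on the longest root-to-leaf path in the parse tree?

6

[Type [Atom str] → [Type [Atom ( [Type [Atom a] → [Type [Atom str]]] )] → [Type [Atom a]]]]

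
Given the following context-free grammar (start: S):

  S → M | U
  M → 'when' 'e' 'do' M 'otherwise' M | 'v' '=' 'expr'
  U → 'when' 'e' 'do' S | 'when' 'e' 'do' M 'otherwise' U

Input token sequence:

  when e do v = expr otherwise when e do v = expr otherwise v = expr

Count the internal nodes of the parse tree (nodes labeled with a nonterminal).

6

[S [M when e do [M v = expr] otherwise [M when e do [M v = expr] otherwise [M v = expr]]]]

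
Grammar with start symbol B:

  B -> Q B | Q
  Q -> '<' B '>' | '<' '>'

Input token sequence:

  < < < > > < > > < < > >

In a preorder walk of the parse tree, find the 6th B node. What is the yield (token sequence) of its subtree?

[B [Q < [B [Q < [B [Q < >]] >] [B [Q < >]]] >] [B [Q < [B [Q < >]] >]]]

< >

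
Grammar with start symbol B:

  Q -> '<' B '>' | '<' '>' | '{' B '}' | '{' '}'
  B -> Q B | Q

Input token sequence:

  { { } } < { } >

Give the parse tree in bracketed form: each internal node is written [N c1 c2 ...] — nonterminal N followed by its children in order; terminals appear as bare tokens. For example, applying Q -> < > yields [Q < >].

[B [Q { [B [Q { }]] }] [B [Q < [B [Q { }]] >]]]

B
Q B
{ B } B
{ Q } B
{ { } } B
{ { } } Q
{ { } } < B >
{ { } } < Q >
{ { } } < { } >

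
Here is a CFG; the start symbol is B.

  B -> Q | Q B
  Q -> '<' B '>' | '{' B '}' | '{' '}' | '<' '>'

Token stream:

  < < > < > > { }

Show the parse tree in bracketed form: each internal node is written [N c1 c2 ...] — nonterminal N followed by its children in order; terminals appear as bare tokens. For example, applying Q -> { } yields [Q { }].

B
Q B
< B > B
< Q B > B
< < > B > B
< < > Q > B
< < > < > > B
< < > < > > Q
< < > < > > { }

[B [Q < [B [Q < >] [B [Q < >]]] >] [B [Q { }]]]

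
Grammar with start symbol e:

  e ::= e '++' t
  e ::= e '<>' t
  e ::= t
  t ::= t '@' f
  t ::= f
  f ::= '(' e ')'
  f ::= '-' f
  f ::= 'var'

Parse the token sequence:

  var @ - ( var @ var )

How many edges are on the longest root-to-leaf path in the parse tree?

[e [t [t [f var]] @ [f - [f ( [e [t [t [f var]] @ [f var]]] )]]]]

8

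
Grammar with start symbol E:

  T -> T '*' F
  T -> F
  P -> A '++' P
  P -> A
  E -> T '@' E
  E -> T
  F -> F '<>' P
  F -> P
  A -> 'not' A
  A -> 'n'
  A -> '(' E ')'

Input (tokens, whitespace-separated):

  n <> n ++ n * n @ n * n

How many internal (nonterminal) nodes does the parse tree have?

[E [T [T [F [F [P [A n]]] <> [P [A n] ++ [P [A n]]]]] * [F [P [A n]]]] @ [E [T [T [F [P [A n]]]] * [F [P [A n]]]]]]

23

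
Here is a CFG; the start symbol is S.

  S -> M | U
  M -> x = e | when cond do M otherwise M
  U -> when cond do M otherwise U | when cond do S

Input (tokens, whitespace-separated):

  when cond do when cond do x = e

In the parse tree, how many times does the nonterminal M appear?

[S [U when cond do [S [U when cond do [S [M x = e]]]]]]

1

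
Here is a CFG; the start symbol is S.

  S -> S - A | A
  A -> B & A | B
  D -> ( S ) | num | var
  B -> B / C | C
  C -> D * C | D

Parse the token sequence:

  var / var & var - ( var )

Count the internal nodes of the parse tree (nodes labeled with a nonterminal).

[S [S [A [B [B [C [D var]]] / [C [D var]]] & [A [B [C [D var]]]]]] - [A [B [C [D ( [S [A [B [C [D var]]]]] )]]]]]

22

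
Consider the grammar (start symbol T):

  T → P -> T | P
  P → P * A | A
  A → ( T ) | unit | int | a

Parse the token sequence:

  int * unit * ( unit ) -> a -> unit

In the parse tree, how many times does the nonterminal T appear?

4

[T [P [P [P [A int]] * [A unit]] * [A ( [T [P [A unit]]] )]] -> [T [P [A a]] -> [T [P [A unit]]]]]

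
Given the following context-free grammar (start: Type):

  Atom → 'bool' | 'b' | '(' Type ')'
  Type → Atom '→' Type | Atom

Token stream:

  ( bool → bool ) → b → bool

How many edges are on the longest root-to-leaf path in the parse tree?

[Type [Atom ( [Type [Atom bool] → [Type [Atom bool]]] )] → [Type [Atom b] → [Type [Atom bool]]]]

5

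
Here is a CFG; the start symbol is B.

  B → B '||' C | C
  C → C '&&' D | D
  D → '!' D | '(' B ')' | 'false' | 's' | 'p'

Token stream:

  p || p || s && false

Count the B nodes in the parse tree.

3

[B [B [B [C [D p]]] || [C [D p]]] || [C [C [D s]] && [D false]]]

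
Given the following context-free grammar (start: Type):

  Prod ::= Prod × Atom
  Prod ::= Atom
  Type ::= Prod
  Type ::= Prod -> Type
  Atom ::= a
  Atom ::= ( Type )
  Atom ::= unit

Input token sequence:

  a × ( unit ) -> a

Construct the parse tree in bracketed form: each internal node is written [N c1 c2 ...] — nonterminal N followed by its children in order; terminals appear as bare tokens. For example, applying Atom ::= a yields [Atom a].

[Type [Prod [Prod [Atom a]] × [Atom ( [Type [Prod [Atom unit]]] )]] -> [Type [Prod [Atom a]]]]

Type
Prod -> Type
Prod × Atom -> Type
Atom × Atom -> Type
a × Atom -> Type
a × ( Type ) -> Type
a × ( Prod ) -> Type
a × ( Atom ) -> Type
a × ( unit ) -> Type
a × ( unit ) -> Prod
a × ( unit ) -> Atom
a × ( unit ) -> a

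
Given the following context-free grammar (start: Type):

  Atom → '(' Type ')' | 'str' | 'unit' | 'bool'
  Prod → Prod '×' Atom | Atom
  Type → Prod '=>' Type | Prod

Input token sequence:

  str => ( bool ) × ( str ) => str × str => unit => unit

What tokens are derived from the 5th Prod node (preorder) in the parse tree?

[Type [Prod [Atom str]] => [Type [Prod [Prod [Atom ( [Type [Prod [Atom bool]]] )]] × [Atom ( [Type [Prod [Atom str]]] )]] => [Type [Prod [Prod [Atom str]] × [Atom str]] => [Type [Prod [Atom unit]] => [Type [Prod [Atom unit]]]]]]]

str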